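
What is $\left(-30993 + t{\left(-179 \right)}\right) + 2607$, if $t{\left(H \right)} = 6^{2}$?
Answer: $-28350$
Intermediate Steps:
$t{\left(H \right)} = 36$
$\left(-30993 + t{\left(-179 \right)}\right) + 2607 = \left(-30993 + 36\right) + 2607 = -30957 + 2607 = -28350$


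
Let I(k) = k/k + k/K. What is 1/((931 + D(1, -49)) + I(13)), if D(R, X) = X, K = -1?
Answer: 1/870 ≈ 0.0011494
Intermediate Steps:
I(k) = 1 - k (I(k) = k/k + k/(-1) = 1 + k*(-1) = 1 - k)
1/((931 + D(1, -49)) + I(13)) = 1/((931 - 49) + (1 - 1*13)) = 1/(882 + (1 - 13)) = 1/(882 - 12) = 1/870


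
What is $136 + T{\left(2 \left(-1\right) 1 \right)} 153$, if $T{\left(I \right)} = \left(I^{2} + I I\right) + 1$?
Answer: $1513$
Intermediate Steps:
$T{\left(I \right)} = 1 + 2 I^{2}$ ($T{\left(I \right)} = \left(I^{2} + I^{2}\right) + 1 = 2 I^{2} + 1 = 1 + 2 I^{2}$)
$136 + T{\left(2 \left(-1\right) 1 \right)} 153 = 136 + \left(1 + 2 \left(2 \left(-1\right) 1\right)^{2}\right) 153 = 136 + \left(1 + 2 \left(\left(-2\right) 1\right)^{2}\right) 153 = 136 + \left(1 + 2 \left(-2\right)^{2}\right) 153 = 136 + \left(1 + 2 \cdot 4\right) 153 = 136 + \left(1 + 8\right) 153 = 136 + 9 \cdot 153 = 136 + 1377 = 1513$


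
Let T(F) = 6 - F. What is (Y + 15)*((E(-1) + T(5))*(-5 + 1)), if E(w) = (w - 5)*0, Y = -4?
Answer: -44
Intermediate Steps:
E(w) = 0 (E(w) = (-5 + w)*0 = 0)
(Y + 15)*((E(-1) + T(5))*(-5 + 1)) = (-4 + 15)*((0 + (6 - 1*5))*(-5 + 1)) = 11*((0 + (6 - 5))*(-4)) = 11*((0 + 1)*(-4)) = 11*(1*(-4)) = 11*(-4) = -44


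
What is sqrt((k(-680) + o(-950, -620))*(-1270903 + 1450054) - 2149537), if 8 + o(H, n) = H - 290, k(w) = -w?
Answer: I*sqrt(103907305) ≈ 10194.0*I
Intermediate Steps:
o(H, n) = -298 + H (o(H, n) = -8 + (H - 290) = -8 + (-290 + H) = -298 + H)
sqrt((k(-680) + o(-950, -620))*(-1270903 + 1450054) - 2149537) = sqrt((-1*(-680) + (-298 - 950))*(-1270903 + 1450054) - 2149537) = sqrt((680 - 1248)*179151 - 2149537) = sqrt(-568*179151 - 2149537) = sqrt(-101757768 - 2149537) = sqrt(-103907305) = I*sqrt(103907305)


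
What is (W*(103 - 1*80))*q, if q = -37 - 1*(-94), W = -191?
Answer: -250401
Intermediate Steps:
q = 57 (q = -37 + 94 = 57)
(W*(103 - 1*80))*q = -191*(103 - 1*80)*57 = -191*(103 - 80)*57 = -191*23*57 = -4393*57 = -250401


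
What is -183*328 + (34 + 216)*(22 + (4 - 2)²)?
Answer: -53524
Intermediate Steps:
-183*328 + (34 + 216)*(22 + (4 - 2)²) = -60024 + 250*(22 + 2²) = -60024 + 250*(22 + 4) = -60024 + 250*26 = -60024 + 6500 = -53524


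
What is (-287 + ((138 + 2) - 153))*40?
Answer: -12000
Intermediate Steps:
(-287 + ((138 + 2) - 153))*40 = (-287 + (140 - 153))*40 = (-287 - 13)*40 = -300*40 = -12000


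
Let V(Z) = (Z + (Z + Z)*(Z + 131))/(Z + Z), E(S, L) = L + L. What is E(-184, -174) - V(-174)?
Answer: -611/2 ≈ -305.50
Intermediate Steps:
E(S, L) = 2*L
V(Z) = (Z + 2*Z*(131 + Z))/(2*Z) (V(Z) = (Z + (2*Z)*(131 + Z))/((2*Z)) = (Z + 2*Z*(131 + Z))*(1/(2*Z)) = (Z + 2*Z*(131 + Z))/(2*Z))
E(-184, -174) - V(-174) = 2*(-174) - (263/2 - 174) = -348 - 1*(-85/2) = -348 + 85/2 = -611/2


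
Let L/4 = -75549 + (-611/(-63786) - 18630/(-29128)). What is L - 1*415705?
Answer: -83364094882516/116122413 ≈ -7.1790e+5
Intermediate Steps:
L = -35091427186351/116122413 (L = 4*(-75549 + (-611/(-63786) - 18630/(-29128))) = 4*(-75549 + (-611*(-1/63786) - 18630*(-1/29128))) = 4*(-75549 + (611/63786 + 9315/14564)) = 4*(-75549 + 301532597/464489652) = 4*(-35091427186351/464489652) = -35091427186351/116122413 ≈ -3.0219e+5)
L - 1*415705 = -35091427186351/116122413 - 1*415705 = -35091427186351/116122413 - 415705 = -83364094882516/116122413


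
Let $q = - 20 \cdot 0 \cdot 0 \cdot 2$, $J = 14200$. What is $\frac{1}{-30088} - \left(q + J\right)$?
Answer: $- \frac{427249601}{30088} \approx -14200.0$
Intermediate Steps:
$q = 0$ ($q = - 20 \cdot 0 \cdot 2 = \left(-20\right) 0 = 0$)
$\frac{1}{-30088} - \left(q + J\right) = \frac{1}{-30088} - \left(0 + 14200\right) = - \frac{1}{30088} - 14200 = - \frac{427249601}{30088}$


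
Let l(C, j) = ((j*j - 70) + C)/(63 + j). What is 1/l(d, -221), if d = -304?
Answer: -158/48467 ≈ -0.0032599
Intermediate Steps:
l(C, j) = (-70 + C + j²)/(63 + j) (l(C, j) = ((j² - 70) + C)/(63 + j) = ((-70 + j²) + C)/(63 + j) = (-70 + C + j²)/(63 + j))
1/l(d, -221) = 1/((-70 - 304 + (-221)²)/(63 - 221)) = 1/((-70 - 304 + 48841)/(-158)) = 1/(-1/158*48467) = 1/(-48467/158) = -158/48467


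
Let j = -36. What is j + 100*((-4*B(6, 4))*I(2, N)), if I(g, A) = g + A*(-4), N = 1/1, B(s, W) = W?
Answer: 3164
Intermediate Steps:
N = 1
I(g, A) = g - 4*A
j + 100*((-4*B(6, 4))*I(2, N)) = -36 + 100*((-4*4)*(2 - 4*1)) = -36 + 100*(-16*(2 - 4)) = -36 + 100*(-16*(-2)) = -36 + 100*32 = -36 + 3200 = 3164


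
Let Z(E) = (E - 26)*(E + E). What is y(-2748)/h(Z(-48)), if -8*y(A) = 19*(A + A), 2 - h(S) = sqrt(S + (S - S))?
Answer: -13053/3550 - 26106*sqrt(111)/1775 ≈ -158.63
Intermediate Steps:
Z(E) = 2*E*(-26 + E) (Z(E) = (-26 + E)*(2*E) = 2*E*(-26 + E))
h(S) = 2 - sqrt(S) (h(S) = 2 - sqrt(S + (S - S)) = 2 - sqrt(S + 0) = 2 - sqrt(S))
y(A) = -19*A/4 (y(A) = -19*(A + A)/8 = -19*2*A/8 = -19*A/4)
y(-2748)/h(Z(-48)) = (-19/4*(-2748))/(2 - sqrt(2*(-48)*(-26 - 48))) = 13053/(2 - sqrt(2*(-48)*(-74))) = 13053/(2 - sqrt(7104)) = 13053/(2 - 8*sqrt(111))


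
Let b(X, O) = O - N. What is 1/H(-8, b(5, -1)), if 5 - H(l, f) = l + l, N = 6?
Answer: 1/21 ≈ 0.047619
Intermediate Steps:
b(X, O) = -6 + O (b(X, O) = O - 1*6 = O - 6 = -6 + O)
H(l, f) = 5 - 2*l (H(l, f) = 5 - (l + l) = 5 - 2*l)
1/H(-8, b(5, -1)) = 1/(5 - 2*(-8)) = 1/(5 + 16) = 1/21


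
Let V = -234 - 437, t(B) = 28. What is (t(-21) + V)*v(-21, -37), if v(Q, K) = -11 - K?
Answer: -16718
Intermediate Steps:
V = -671
(t(-21) + V)*v(-21, -37) = (28 - 671)*(-11 - 1*(-37)) = -643*(-11 + 37) = -643*26 = -16718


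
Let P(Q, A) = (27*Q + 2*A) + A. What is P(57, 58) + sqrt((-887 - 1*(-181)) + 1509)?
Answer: 1713 + sqrt(803) ≈ 1741.3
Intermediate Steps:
P(Q, A) = 3*A + 27*Q (P(Q, A) = (2*A + 27*Q) + A = 3*A + 27*Q)
P(57, 58) + sqrt((-887 - 1*(-181)) + 1509) = (3*58 + 27*57) + sqrt((-887 - 1*(-181)) + 1509) = (174 + 1539) + sqrt((-887 + 181) + 1509) = 1713 + sqrt(-706 + 1509) = 1713 + sqrt(803)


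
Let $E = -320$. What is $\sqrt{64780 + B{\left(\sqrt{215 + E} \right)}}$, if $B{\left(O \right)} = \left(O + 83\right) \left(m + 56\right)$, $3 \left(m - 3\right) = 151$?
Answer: $\frac{2 \sqrt{166173 + 246 i \sqrt{105}}}{3} \approx 271.77 + 2.0612 i$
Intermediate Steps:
$m = \frac{160}{3}$ ($m = 3 + \frac{1}{3} \cdot 151 = 3 + \frac{151}{3} = \frac{160}{3} \approx 53.333$)
$B{\left(O \right)} = \frac{27224}{3} + \frac{328 O}{3}$ ($B{\left(O \right)} = \left(O + 83\right) \left(\frac{160}{3} + 56\right) = \left(83 + O\right) \frac{328}{3} = \frac{27224}{3} + \frac{328 O}{3}$)
$\sqrt{64780 + B{\left(\sqrt{215 + E} \right)}} = \sqrt{64780 + \left(\frac{27224}{3} + \frac{328 \sqrt{215 - 320}}{3}\right)} = \sqrt{64780 + \left(\frac{27224}{3} + \frac{328 \sqrt{-105}}{3}\right)} = \sqrt{64780 + \left(\frac{27224}{3} + \frac{328 i \sqrt{105}}{3}\right)} = \sqrt{\frac{221564}{3} + \frac{328 i \sqrt{105}}{3}}$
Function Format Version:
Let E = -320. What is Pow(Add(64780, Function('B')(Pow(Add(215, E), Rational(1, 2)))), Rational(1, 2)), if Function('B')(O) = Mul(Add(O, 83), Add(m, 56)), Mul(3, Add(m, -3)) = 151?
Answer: Mul(Rational(2, 3), Pow(Add(166173, Mul(246, I, Pow(105, Rational(1, 2)))), Rational(1, 2))) ≈ Add(271.77, Mul(2.0612, I))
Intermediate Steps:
m = Rational(160, 3) (m = Add(3, Mul(Rational(1, 3), 151)) = Add(3, Rational(151, 3)) = Rational(160, 3) ≈ 53.333)
Function('B')(O) = Add(Rational(27224, 3), Mul(Rational(328, 3), O)) (Function('B')(O) = Mul(Add(O, 83), Add(Rational(160, 3), 56)) = Mul(Add(83, O), Rational(328, 3)) = Add(Rational(27224, 3), Mul(Rational(328, 3), O)))
Pow(Add(64780, Function('B')(Pow(Add(215, E), Rational(1, 2)))), Rational(1, 2)) = Pow(Add(64780, Add(Rational(27224, 3), Mul(Rational(328, 3), Pow(Add(215, -320), Rational(1, 2))))), Rational(1, 2)) = Pow(Add(64780, Add(Rational(27224, 3), Mul(Rational(328, 3), Pow(-105, Rational(1, 2))))), Rational(1, 2)) = Pow(Add(64780, Add(Rational(27224, 3), Mul(Rational(328, 3), Mul(I, Pow(105, Rational(1, 2)))))), Rational(1, 2)) = Pow(Add(64780, Add(Rational(27224, 3), Mul(Rational(328, 3), I, Pow(105, Rational(1, 2))))), Rational(1, 2)) = Pow(Add(Rational(221564, 3), Mul(Rational(328, 3), I, Pow(105, Rational(1, 2)))), Rational(1, 2))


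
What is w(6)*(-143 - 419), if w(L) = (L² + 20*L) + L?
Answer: -91044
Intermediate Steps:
w(L) = L² + 21*L
w(6)*(-143 - 419) = (6*(21 + 6))*(-143 - 419) = (6*27)*(-562) = 162*(-562) = -91044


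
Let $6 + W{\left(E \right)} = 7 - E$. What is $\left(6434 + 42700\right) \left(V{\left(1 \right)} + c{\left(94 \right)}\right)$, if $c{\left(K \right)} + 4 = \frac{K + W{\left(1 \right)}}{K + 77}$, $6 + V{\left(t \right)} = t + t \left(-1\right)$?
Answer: $- \frac{1392992}{3} \approx -4.6433 \cdot 10^{5}$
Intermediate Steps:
$V{\left(t \right)} = -6$ ($V{\left(t \right)} = -6 + \left(t + t \left(-1\right)\right) = -6 + \left(t - t\right) = -6 + 0 = -6$)
$W{\left(E \right)} = 1 - E$ ($W{\left(E \right)} = -6 - \left(-7 + E\right) = 1 - E$)
$c{\left(K \right)} = -4 + \frac{K}{77 + K}$ ($c{\left(K \right)} = -4 + \frac{K + \left(1 - 1\right)}{K + 77} = -4 + \frac{K + \left(1 - 1\right)}{77 + K} = -4 + \frac{K + 0}{77 + K} = -4 + \frac{K}{77 + K}$)
$\left(6434 + 42700\right) \left(V{\left(1 \right)} + c{\left(94 \right)}\right) = \left(6434 + 42700\right) \left(-6 + \frac{-308 - 282}{77 + 94}\right) = 49134 \left(-6 + \frac{-308 - 282}{171}\right) = 49134 \left(-6 + \frac{1}{171} \left(-590\right)\right) = 49134 \left(-6 - \frac{590}{171}\right) = 49134 \left(- \frac{1616}{171}\right) = - \frac{1392992}{3}$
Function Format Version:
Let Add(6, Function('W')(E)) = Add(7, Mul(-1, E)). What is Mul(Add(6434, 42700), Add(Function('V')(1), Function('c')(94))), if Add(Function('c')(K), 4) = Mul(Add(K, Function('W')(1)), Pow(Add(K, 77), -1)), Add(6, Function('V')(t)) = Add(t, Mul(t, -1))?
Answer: Rational(-1392992, 3) ≈ -4.6433e+5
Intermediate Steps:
Function('V')(t) = -6 (Function('V')(t) = Add(-6, Add(t, Mul(t, -1))) = Add(-6, Add(t, Mul(-1, t))) = Add(-6, 0) = -6)
Function('W')(E) = Add(1, Mul(-1, E)) (Function('W')(E) = Add(-6, Add(7, Mul(-1, E))) = Add(1, Mul(-1, E)))
Function('c')(K) = Add(-4, Mul(K, Pow(Add(77, K), -1))) (Function('c')(K) = Add(-4, Mul(Add(K, Add(1, Mul(-1, 1))), Pow(Add(K, 77), -1))) = Add(-4, Mul(Add(K, Add(1, -1)), Pow(Add(77, K), -1))) = Add(-4, Mul(Add(K, 0), Pow(Add(77, K), -1))) = Add(-4, Mul(K, Pow(Add(77, K), -1))))
Mul(Add(6434, 42700), Add(Function('V')(1), Function('c')(94))) = Mul(Add(6434, 42700), Add(-6, Mul(Pow(Add(77, 94), -1), Add(-308, Mul(-3, 94))))) = Mul(49134, Add(-6, Mul(Pow(171, -1), Add(-308, -282)))) = Mul(49134, Add(-6, Mul(Rational(1, 171), -590))) = Mul(49134, Add(-6, Rational(-590, 171))) = Mul(49134, Rational(-1616, 171)) = Rational(-1392992, 3)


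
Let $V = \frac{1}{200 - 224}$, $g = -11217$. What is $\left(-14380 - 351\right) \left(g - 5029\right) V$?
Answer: $- \frac{119659913}{12} \approx -9.9717 \cdot 10^{6}$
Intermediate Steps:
$V = - \frac{1}{24}$ ($V = \frac{1}{-24} = - \frac{1}{24} \approx -0.041667$)
$\left(-14380 - 351\right) \left(g - 5029\right) V = \left(-14380 - 351\right) \left(-11217 - 5029\right) \left(- \frac{1}{24}\right) = - 14731 \left(-11217 + \left(-8458 + 3429\right)\right) \left(- \frac{1}{24}\right) = - 14731 \left(-11217 - 5029\right) \left(- \frac{1}{24}\right) = \left(-14731\right) \left(-16246\right) \left(- \frac{1}{24}\right) = 239319826 \left(- \frac{1}{24}\right) = - \frac{119659913}{12}$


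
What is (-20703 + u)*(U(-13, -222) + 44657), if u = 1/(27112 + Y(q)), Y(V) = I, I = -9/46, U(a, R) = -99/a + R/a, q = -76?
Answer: -1153663488970642/1247143 ≈ -9.2504e+8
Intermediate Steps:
I = -9/46 (I = -9*1/46 = -9/46 ≈ -0.19565)
Y(V) = -9/46
u = 46/1247143 (u = 1/(27112 - 9/46) = 1/(1247143/46) = 46/1247143 ≈ 3.6884e-5)
(-20703 + u)*(U(-13, -222) + 44657) = (-20703 + 46/1247143)*((-99 - 222)/(-13) + 44657) = -25819601483*(-1/13*(-321) + 44657)/1247143 = -25819601483*(321/13 + 44657)/1247143 = -25819601483/1247143*580862/13 = -1153663488970642/1247143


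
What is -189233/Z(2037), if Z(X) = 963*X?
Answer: -189233/1961631 ≈ -0.096467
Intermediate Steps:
-189233/Z(2037) = -189233/(963*2037) = -189233/1961631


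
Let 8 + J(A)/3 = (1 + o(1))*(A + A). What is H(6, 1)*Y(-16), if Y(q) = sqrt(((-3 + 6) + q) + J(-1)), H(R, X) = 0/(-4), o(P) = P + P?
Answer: 0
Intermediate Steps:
o(P) = 2*P
H(R, X) = 0 (H(R, X) = 0*(-1/4) = 0)
J(A) = -24 + 18*A (J(A) = -24 + 3*((1 + 2*1)*(A + A)) = -24 + 3*((1 + 2)*(2*A)) = -24 + 3*(3*(2*A)) = -24 + 3*(6*A) = -24 + 18*A)
Y(q) = sqrt(-39 + q) (Y(q) = sqrt(((-3 + 6) + q) + (-24 + 18*(-1))) = sqrt((3 + q) + (-24 - 18)) = sqrt((3 + q) - 42) = sqrt(-39 + q))
H(6, 1)*Y(-16) = 0*sqrt(-39 - 16) = 0*sqrt(-55) = 0*(I*sqrt(55)) = 0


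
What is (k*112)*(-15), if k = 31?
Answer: -52080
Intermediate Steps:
(k*112)*(-15) = (31*112)*(-15) = 3472*(-15) = -52080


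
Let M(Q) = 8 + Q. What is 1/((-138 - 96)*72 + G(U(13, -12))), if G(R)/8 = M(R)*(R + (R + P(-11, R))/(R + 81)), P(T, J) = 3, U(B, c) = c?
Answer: -23/378576 ≈ -6.0754e-5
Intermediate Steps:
G(R) = 8*(8 + R)*(R + (3 + R)/(81 + R)) (G(R) = 8*((8 + R)*(R + (R + 3)/(R + 81))) = 8*((8 + R)*(R + (3 + R)/(81 + R))) = 8*(8 + R)*(R + (3 + R)/(81 + R)))
1/((-138 - 96)*72 + G(U(13, -12))) = 1/((-138 - 96)*72 + 8*(8 - 12)*(3 + (-12)² + 82*(-12))/(81 - 12)) = 1/(-234*72 + 8*(-4)*(3 + 144 - 984)/69) = 1/(-16848 + 8*(1/69)*(-4)*(-837)) = 1/(-16848 + 8928/23) = 1/(-378576/23) = -23/378576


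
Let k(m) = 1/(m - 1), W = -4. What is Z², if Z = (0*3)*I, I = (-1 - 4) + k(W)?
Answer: 0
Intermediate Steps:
k(m) = 1/(-1 + m)
I = -26/5 (I = (-1 - 4) + 1/(-1 - 4) = -5 + 1/(-5) = -5 - ⅕ = -26/5 ≈ -5.2000)
Z = 0 (Z = (0*3)*(-26/5) = 0*(-26/5) = 0)
Z² = 0² = 0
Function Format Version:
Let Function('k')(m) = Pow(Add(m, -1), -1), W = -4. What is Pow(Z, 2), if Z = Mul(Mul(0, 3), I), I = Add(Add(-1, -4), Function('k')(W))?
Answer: 0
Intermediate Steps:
Function('k')(m) = Pow(Add(-1, m), -1)
I = Rational(-26, 5) (I = Add(Add(-1, -4), Pow(Add(-1, -4), -1)) = Add(-5, Pow(-5, -1)) = Add(-5, Rational(-1, 5)) = Rational(-26, 5) ≈ -5.2000)
Z = 0 (Z = Mul(Mul(0, 3), Rational(-26, 5)) = Mul(0, Rational(-26, 5)) = 0)
Pow(Z, 2) = Pow(0, 2) = 0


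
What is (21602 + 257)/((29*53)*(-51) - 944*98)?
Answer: -21859/170899 ≈ -0.12791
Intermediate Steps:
(21602 + 257)/((29*53)*(-51) - 944*98) = 21859/(1537*(-51) - 92512) = 21859/(-78387 - 92512) = 21859/(-170899) = 21859*(-1/170899) = -21859/170899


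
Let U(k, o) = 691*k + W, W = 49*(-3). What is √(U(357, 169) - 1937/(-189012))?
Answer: √2201943511764501/94506 ≈ 496.53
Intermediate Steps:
W = -147
U(k, o) = -147 + 691*k (U(k, o) = 691*k - 147 = -147 + 691*k)
√(U(357, 169) - 1937/(-189012)) = √((-147 + 691*357) - 1937/(-189012)) = √((-147 + 246687) - 1937*(-1/189012)) = √(246540 + 1937/189012) = √(46599020417/189012) = √2201943511764501/94506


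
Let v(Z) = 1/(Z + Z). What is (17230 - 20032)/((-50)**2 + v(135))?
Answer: -756540/675001 ≈ -1.1208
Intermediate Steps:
v(Z) = 1/(2*Z)
(17230 - 20032)/((-50)**2 + v(135)) = (17230 - 20032)/((-50)**2 + (1/2)/135) = -2802/(2500 + (1/2)*(1/135)) = -2802/(2500 + 1/270) = -2802/675001/270 = -2802*270/675001 = -756540/675001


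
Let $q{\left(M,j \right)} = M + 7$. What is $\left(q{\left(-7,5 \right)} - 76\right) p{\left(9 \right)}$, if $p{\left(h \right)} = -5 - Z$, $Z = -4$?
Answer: $76$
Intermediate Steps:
$q{\left(M,j \right)} = 7 + M$
$p{\left(h \right)} = -1$ ($p{\left(h \right)} = -5 - -4 = -5 + 4 = -1$)
$\left(q{\left(-7,5 \right)} - 76\right) p{\left(9 \right)} = \left(\left(7 - 7\right) - 76\right) \left(-1\right) = \left(0 - 76\right) \left(-1\right) = \left(-76\right) \left(-1\right) = 76$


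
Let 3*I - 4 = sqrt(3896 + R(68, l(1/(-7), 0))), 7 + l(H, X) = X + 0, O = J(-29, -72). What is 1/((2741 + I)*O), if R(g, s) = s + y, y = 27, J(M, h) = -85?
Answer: -8227/1917589035 + 2*sqrt(979)/1917589035 ≈ -4.2577e-6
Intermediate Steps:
O = -85
l(H, X) = -7 + X (l(H, X) = -7 + (X + 0) = -7 + X)
R(g, s) = 27 + s (R(g, s) = s + 27 = 27 + s)
I = 4/3 + 2*sqrt(979)/3 (I = 4/3 + sqrt(3896 + (27 + (-7 + 0)))/3 = 4/3 + sqrt(3896 + (27 - 7))/3 = 4/3 + sqrt(3896 + 20)/3 = 4/3 + sqrt(3916)/3 = 4/3 + (2*sqrt(979))/3 = 4/3 + 2*sqrt(979)/3 ≈ 22.193)
1/((2741 + I)*O) = 1/((2741 + (4/3 + 2*sqrt(979)/3))*(-85)) = -1/85/(8227/3 + 2*sqrt(979)/3) = -1/(85*(8227/3 + 2*sqrt(979)/3))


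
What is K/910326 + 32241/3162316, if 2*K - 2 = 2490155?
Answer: 991670370593/719684618754 ≈ 1.3779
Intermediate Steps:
K = 2490157/2 (K = 1 + (1/2)*2490155 = 1 + 2490155/2 = 2490157/2 ≈ 1.2451e+6)
K/910326 + 32241/3162316 = (2490157/2)/910326 + 32241/3162316 = (2490157/2)*(1/910326) + 32241*(1/3162316) = 2490157/1820652 + 32241/3162316 = 991670370593/719684618754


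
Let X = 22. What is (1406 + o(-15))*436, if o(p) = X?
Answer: 622608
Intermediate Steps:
o(p) = 22
(1406 + o(-15))*436 = (1406 + 22)*436 = 1428*436 = 622608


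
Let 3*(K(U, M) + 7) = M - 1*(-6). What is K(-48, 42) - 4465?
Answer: -4456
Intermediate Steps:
K(U, M) = -5 + M/3 (K(U, M) = -7 + (M - 1*(-6))/3 = -7 + (M + 6)/3 = -7 + (6 + M)/3 = -7 + (2 + M/3) = -5 + M/3)
K(-48, 42) - 4465 = (-5 + (⅓)*42) - 4465 = (-5 + 14) - 4465 = 9 - 4465 = -4456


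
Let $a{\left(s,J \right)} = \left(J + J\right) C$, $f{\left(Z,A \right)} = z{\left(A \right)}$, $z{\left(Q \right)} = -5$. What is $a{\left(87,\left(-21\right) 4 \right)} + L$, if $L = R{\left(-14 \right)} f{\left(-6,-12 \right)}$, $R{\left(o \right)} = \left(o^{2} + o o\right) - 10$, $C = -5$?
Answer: $-1070$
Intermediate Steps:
$f{\left(Z,A \right)} = -5$
$R{\left(o \right)} = -10 + 2 o^{2}$ ($R{\left(o \right)} = \left(o^{2} + o^{2}\right) - 10 = 2 o^{2} - 10 = -10 + 2 o^{2}$)
$a{\left(s,J \right)} = - 10 J$ ($a{\left(s,J \right)} = \left(J + J\right) \left(-5\right) = 2 J \left(-5\right) = - 10 J$)
$L = -1910$ ($L = \left(-10 + 2 \left(-14\right)^{2}\right) \left(-5\right) = \left(-10 + 2 \cdot 196\right) \left(-5\right) = \left(-10 + 392\right) \left(-5\right) = 382 \left(-5\right) = -1910$)
$a{\left(87,\left(-21\right) 4 \right)} + L = - 10 \left(\left(-21\right) 4\right) - 1910 = \left(-10\right) \left(-84\right) - 1910 = 840 - 1910 = -1070$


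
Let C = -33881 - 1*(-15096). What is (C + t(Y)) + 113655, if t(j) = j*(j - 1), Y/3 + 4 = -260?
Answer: 722926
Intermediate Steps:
Y = -792 (Y = -12 + 3*(-260) = -12 - 780 = -792)
t(j) = j*(-1 + j)
C = -18785 (C = -33881 + 15096 = -18785)
(C + t(Y)) + 113655 = (-18785 - 792*(-1 - 792)) + 113655 = (-18785 - 792*(-793)) + 113655 = (-18785 + 628056) + 113655 = 609271 + 113655 = 722926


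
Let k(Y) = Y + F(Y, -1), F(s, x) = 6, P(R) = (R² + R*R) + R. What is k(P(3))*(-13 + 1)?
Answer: -324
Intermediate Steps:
P(R) = R + 2*R² (P(R) = (R² + R²) + R = 2*R² + R = R + 2*R²)
k(Y) = 6 + Y (k(Y) = Y + 6 = 6 + Y)
k(P(3))*(-13 + 1) = (6 + 3*(1 + 2*3))*(-13 + 1) = (6 + 3*(1 + 6))*(-12) = (6 + 3*7)*(-12) = (6 + 21)*(-12) = 27*(-12) = -324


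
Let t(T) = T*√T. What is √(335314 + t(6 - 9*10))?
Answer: √(335314 - 168*I*√21) ≈ 579.06 - 0.665*I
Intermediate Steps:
t(T) = T^(3/2)
√(335314 + t(6 - 9*10)) = √(335314 + (6 - 9*10)^(3/2)) = √(335314 + (6 - 90)^(3/2)) = √(335314 + (-84)^(3/2)) = √(335314 - 168*I*√21)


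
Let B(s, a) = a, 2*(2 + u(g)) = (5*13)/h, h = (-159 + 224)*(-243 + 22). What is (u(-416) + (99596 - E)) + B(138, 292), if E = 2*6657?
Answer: 38264823/442 ≈ 86572.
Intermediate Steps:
h = -14365 (h = 65*(-221) = -14365)
u(g) = -885/442 (u(g) = -2 + ((5*13)/(-14365))/2 = -2 + (65*(-1/14365))/2 = -2 + (½)*(-1/221) = -2 - 1/442 = -885/442)
E = 13314
(u(-416) + (99596 - E)) + B(138, 292) = (-885/442 + (99596 - 1*13314)) + 292 = (-885/442 + (99596 - 13314)) + 292 = (-885/442 + 86282) + 292 = 38135759/442 + 292 = 38264823/442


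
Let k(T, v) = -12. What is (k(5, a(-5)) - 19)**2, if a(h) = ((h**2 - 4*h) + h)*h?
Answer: 961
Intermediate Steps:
a(h) = h*(h**2 - 3*h) (a(h) = (h**2 - 3*h)*h = h*(h**2 - 3*h))
(k(5, a(-5)) - 19)**2 = (-12 - 19)**2 = (-31)**2 = 961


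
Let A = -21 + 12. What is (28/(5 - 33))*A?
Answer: 9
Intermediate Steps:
A = -9
(28/(5 - 33))*A = (28/(5 - 33))*(-9) = (28/(-28))*(-9) = -1/28*28*(-9) = -1*(-9) = 9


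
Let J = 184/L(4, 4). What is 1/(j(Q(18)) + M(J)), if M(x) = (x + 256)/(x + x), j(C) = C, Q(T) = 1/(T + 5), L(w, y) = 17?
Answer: 46/569 ≈ 0.080844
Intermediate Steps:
Q(T) = 1/(5 + T)
J = 184/17 ≈ 10.824
M(x) = (256 + x)/(2*x) (M(x) = (256 + x)/((2*x)) = (256 + x)*(1/(2*x)) = (256 + x)/(2*x))
1/(j(Q(18)) + M(J)) = 1/(1/(5 + 18) + (256 + 184/17)/(2*(184/17))) = 1/(1/23 + (½)*(17/184)*(4536/17)) = 1/(1/23 + 567/46) = 1/(569/46) = 46/569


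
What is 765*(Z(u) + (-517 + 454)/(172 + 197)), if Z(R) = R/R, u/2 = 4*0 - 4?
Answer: 26010/41 ≈ 634.39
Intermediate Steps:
u = -8 (u = 2*(4*0 - 4) = 2*(0 - 4) = 2*(-4) = -8)
Z(R) = 1
765*(Z(u) + (-517 + 454)/(172 + 197)) = 765*(1 + (-517 + 454)/(172 + 197)) = 765*(1 - 63/369) = 765*(1 - 63*1/369) = 765*(1 - 7/41) = 765*(34/41) = 26010/41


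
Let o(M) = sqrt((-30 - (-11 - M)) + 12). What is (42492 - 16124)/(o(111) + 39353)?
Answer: 1037659904/1548658505 - 52736*sqrt(26)/1548658505 ≈ 0.66986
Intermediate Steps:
o(M) = sqrt(-7 + M) (o(M) = sqrt((-30 + (11 + M)) + 12) = sqrt((-19 + M) + 12) = sqrt(-7 + M))
(42492 - 16124)/(o(111) + 39353) = (42492 - 16124)/(sqrt(-7 + 111) + 39353) = 26368/(sqrt(104) + 39353) = 26368/(2*sqrt(26) + 39353) = 26368/(39353 + 2*sqrt(26))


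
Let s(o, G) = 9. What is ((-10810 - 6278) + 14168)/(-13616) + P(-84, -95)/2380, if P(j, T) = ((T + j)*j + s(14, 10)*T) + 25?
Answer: 3130914/506345 ≈ 6.1834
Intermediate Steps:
P(j, T) = 25 + 9*T + j*(T + j) (P(j, T) = ((T + j)*j + 9*T) + 25 = (j*(T + j) + 9*T) + 25 = (9*T + j*(T + j)) + 25 = 25 + 9*T + j*(T + j))
((-10810 - 6278) + 14168)/(-13616) + P(-84, -95)/2380 = ((-10810 - 6278) + 14168)/(-13616) + (25 + (-84)² + 9*(-95) - 95*(-84))/2380 = (-17088 + 14168)*(-1/13616) + (25 + 7056 - 855 + 7980)*(1/2380) = -2920*(-1/13616) + 14206*(1/2380) = 365/1702 + 7103/1190 = 3130914/506345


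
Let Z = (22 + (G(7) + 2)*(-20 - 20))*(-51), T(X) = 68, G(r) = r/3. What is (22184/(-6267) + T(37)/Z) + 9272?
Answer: 13185407414/1422609 ≈ 9268.5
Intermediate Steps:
G(r) = r/3 (G(r) = r*(⅓) = r/3)
Z = 7718 (Z = (22 + ((⅓)*7 + 2)*(-20 - 20))*(-51) = (22 + (7/3 + 2)*(-40))*(-51) = (22 + (13/3)*(-40))*(-51) = (22 - 520/3)*(-51) = -454/3*(-51) = 7718)
(22184/(-6267) + T(37)/Z) + 9272 = (22184/(-6267) + 68/7718) + 9272 = (22184*(-1/6267) + 68*(1/7718)) + 9272 = (-22184/6267 + 2/227) + 9272 = -5023234/1422609 + 9272 = 13185407414/1422609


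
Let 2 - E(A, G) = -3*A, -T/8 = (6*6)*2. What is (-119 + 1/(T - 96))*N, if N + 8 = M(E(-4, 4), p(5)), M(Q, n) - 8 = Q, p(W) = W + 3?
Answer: 399845/336 ≈ 1190.0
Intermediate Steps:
p(W) = 3 + W
T = -576 (T = -8*6*6*2 = -288*2 = -8*72 = -576)
E(A, G) = 2 + 3*A (E(A, G) = 2 - (-3)*A = 2 + 3*A)
M(Q, n) = 8 + Q
N = -10 (N = -8 + (8 + (2 + 3*(-4))) = -8 + (8 + (2 - 12)) = -8 + (8 - 10) = -8 - 2 = -10)
(-119 + 1/(T - 96))*N = (-119 + 1/(-576 - 96))*(-10) = (-119 + 1/(-672))*(-10) = (-119 - 1/672)*(-10) = -79969/672*(-10) = 399845/336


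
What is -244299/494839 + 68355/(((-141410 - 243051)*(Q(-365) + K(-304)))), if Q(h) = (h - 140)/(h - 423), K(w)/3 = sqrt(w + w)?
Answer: 3*(-42292382295504*sqrt(38) + 3527867397455*I)/(27178042397*(-505*I + 9456*sqrt(38))) ≈ -0.49371 + 0.0024033*I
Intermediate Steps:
K(w) = 3*sqrt(2)*sqrt(w) (K(w) = 3*sqrt(w + w) = 3*sqrt(2*w) = 3*(sqrt(2)*sqrt(w)) = 3*sqrt(2)*sqrt(w))
Q(h) = (-140 + h)/(-423 + h)
-244299/494839 + 68355/(((-141410 - 243051)*(Q(-365) + K(-304)))) = -244299/494839 + 68355/(((-141410 - 243051)*((-140 - 365)/(-423 - 365) + 3*sqrt(2)*sqrt(-304)))) = -244299*1/494839 + 68355/((-384461*(-505/(-788) + 3*sqrt(2)*(4*I*sqrt(19))))) = -244299/494839 + 68355/((-384461*(-1/788*(-505) + 12*I*sqrt(38)))) = -244299/494839 + 68355/((-384461*(505/788 + 12*I*sqrt(38)))) = -244299/494839 + 68355/(-194152805/788 - 4613532*I*sqrt(38))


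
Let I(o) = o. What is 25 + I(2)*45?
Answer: 115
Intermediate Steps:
25 + I(2)*45 = 25 + 2*45 = 25 + 90 = 115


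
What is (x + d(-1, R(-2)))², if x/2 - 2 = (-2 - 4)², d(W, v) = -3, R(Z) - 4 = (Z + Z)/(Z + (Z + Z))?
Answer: 5329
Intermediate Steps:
R(Z) = 14/3 (R(Z) = 4 + (Z + Z)/(Z + (Z + Z)) = 4 + (2*Z)/(Z + 2*Z) = 4 + (2*Z)/((3*Z)) = 4 + (2*Z)*(1/(3*Z)) = 4 + ⅔ = 14/3)
x = 76 (x = 4 + 2*(-2 - 4)² = 4 + 2*(-6)² = 4 + 2*36 = 4 + 72 = 76)
(x + d(-1, R(-2)))² = (76 - 3)² = 73² = 5329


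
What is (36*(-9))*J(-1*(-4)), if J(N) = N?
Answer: -1296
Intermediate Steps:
(36*(-9))*J(-1*(-4)) = (36*(-9))*(-1*(-4)) = -324*4 = -1296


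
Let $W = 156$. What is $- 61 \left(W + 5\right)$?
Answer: $-9821$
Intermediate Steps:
$- 61 \left(W + 5\right) = - 61 \left(156 + 5\right) = \left(-61\right) 161 = -9821$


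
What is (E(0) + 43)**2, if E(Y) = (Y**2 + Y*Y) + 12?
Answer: 3025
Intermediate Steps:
E(Y) = 12 + 2*Y**2 (E(Y) = (Y**2 + Y**2) + 12 = 2*Y**2 + 12 = 12 + 2*Y**2)
(E(0) + 43)**2 = ((12 + 2*0**2) + 43)**2 = ((12 + 2*0) + 43)**2 = ((12 + 0) + 43)**2 = (12 + 43)**2 = 55**2 = 3025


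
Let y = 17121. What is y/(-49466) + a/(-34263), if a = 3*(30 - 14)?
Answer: -196330397/564951186 ≈ -0.34752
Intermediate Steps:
a = 48 (a = 3*16 = 48)
y/(-49466) + a/(-34263) = 17121/(-49466) + 48/(-34263) = 17121*(-1/49466) + 48*(-1/34263) = -17121/49466 - 16/11421 = -196330397/564951186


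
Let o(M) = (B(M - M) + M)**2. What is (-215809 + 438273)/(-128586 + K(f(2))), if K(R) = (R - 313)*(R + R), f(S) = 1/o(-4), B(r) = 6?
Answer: -1779712/1029939 ≈ -1.7280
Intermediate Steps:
o(M) = (6 + M)**2
f(S) = 1/4 (f(S) = 1/((6 - 4)**2) = 1/(2**2) = 1/4)
K(R) = 2*R*(-313 + R) (K(R) = (-313 + R)*(2*R) = 2*R*(-313 + R))
(-215809 + 438273)/(-128586 + K(f(2))) = (-215809 + 438273)/(-128586 + 2*(1/4)*(-313 + 1/4)) = 222464/(-128586 + 2*(1/4)*(-1251/4)) = 222464/(-128586 - 1251/8) = 222464/(-1029939/8) = 222464*(-8/1029939) = -1779712/1029939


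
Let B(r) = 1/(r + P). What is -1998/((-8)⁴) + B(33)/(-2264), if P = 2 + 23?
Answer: -8198921/16807936 ≈ -0.48780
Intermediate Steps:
P = 25
B(r) = 1/(25 + r) (B(r) = 1/(r + 25) = 1/(25 + r))
-1998/((-8)⁴) + B(33)/(-2264) = -1998/((-8)⁴) + 1/((25 + 33)*(-2264)) = -1998/4096 - 1/2264/58 = -1998*1/4096 + (1/58)*(-1/2264) = -999/2048 - 1/131312 = -8198921/16807936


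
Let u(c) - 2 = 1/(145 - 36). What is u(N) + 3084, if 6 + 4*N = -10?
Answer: 336375/109 ≈ 3086.0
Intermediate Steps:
N = -4 (N = -3/2 + (¼)*(-10) = -3/2 - 5/2 = -4)
u(c) = 219/109 (u(c) = 2 + 1/(145 - 36) = 2 + 1/109 = 219/109)
u(N) + 3084 = 219/109 + 3084 = 336375/109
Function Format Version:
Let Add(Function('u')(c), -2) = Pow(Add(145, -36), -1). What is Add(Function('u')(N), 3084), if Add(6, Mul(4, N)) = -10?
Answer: Rational(336375, 109) ≈ 3086.0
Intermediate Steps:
N = -4 (N = Add(Rational(-3, 2), Mul(Rational(1, 4), -10)) = Add(Rational(-3, 2), Rational(-5, 2)) = -4)
Function('u')(c) = Rational(219, 109) (Function('u')(c) = Add(2, Pow(Add(145, -36), -1)) = Add(2, Pow(109, -1)) = Add(2, Rational(1, 109)) = Rational(219, 109))
Add(Function('u')(N), 3084) = Add(Rational(219, 109), 3084) = Rational(336375, 109)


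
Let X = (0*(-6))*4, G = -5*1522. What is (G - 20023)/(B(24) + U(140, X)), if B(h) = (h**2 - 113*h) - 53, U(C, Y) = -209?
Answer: 27633/2398 ≈ 11.523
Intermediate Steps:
G = -7610
X = 0 (X = 0*4 = 0)
B(h) = -53 + h**2 - 113*h
(G - 20023)/(B(24) + U(140, X)) = (-7610 - 20023)/((-53 + 24**2 - 113*24) - 209) = -27633/((-53 + 576 - 2712) - 209) = -27633/(-2189 - 209) = -27633/(-2398) = -27633*(-1/2398) = 27633/2398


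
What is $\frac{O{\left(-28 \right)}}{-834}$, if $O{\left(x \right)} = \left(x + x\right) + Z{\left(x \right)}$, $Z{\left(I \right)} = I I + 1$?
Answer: $- \frac{243}{278} \approx -0.8741$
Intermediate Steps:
$Z{\left(I \right)} = 1 + I^{2}$ ($Z{\left(I \right)} = I^{2} + 1 = 1 + I^{2}$)
$O{\left(x \right)} = 1 + x^{2} + 2 x$ ($O{\left(x \right)} = \left(x + x\right) + \left(1 + x^{2}\right) = 2 x + \left(1 + x^{2}\right) = 1 + x^{2} + 2 x$)
$\frac{O{\left(-28 \right)}}{-834} = \frac{1 + \left(-28\right)^{2} + 2 \left(-28\right)}{-834} = \left(1 + 784 - 56\right) \left(- \frac{1}{834}\right) = 729 \left(- \frac{1}{834}\right) = - \frac{243}{278}$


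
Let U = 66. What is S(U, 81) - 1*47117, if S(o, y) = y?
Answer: -47036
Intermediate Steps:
S(U, 81) - 1*47117 = 81 - 1*47117 = 81 - 47117 = -47036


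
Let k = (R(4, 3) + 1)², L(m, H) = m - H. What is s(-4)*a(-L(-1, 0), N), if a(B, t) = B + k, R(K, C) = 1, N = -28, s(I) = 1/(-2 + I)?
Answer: -⅚ ≈ -0.83333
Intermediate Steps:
k = 4 (k = (1 + 1)² = 2² = 4)
a(B, t) = 4 + B (a(B, t) = B + 4 = 4 + B)
s(-4)*a(-L(-1, 0), N) = (4 - (-1 - 1*0))/(-2 - 4) = (4 - (-1 + 0))/(-6) = -(4 - 1*(-1))/6 = -(4 + 1)/6 = -⅙*5 = -⅚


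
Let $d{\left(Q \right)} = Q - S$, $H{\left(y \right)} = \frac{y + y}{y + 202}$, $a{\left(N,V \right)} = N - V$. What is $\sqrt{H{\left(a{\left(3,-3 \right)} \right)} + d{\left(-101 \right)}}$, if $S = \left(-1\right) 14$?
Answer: $\frac{i \sqrt{58773}}{26} \approx 9.3243 i$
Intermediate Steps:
$H{\left(y \right)} = \frac{2 y}{202 + y}$
$S = -14$
$d{\left(Q \right)} = 14 + Q$ ($d{\left(Q \right)} = Q - -14 = Q + 14 = 14 + Q$)
$\sqrt{H{\left(a{\left(3,-3 \right)} \right)} + d{\left(-101 \right)}} = \sqrt{\frac{2 \left(3 - -3\right)}{202 + \left(3 - -3\right)} + \left(14 - 101\right)} = \sqrt{\frac{2 \left(3 + 3\right)}{202 + \left(3 + 3\right)} - 87} = \sqrt{2 \cdot 6 \frac{1}{202 + 6} - 87} = \sqrt{2 \cdot 6 \cdot \frac{1}{208} - 87} = \sqrt{\frac{3}{52} - 87} = \sqrt{- \frac{4521}{52}} = \frac{i \sqrt{58773}}{26}$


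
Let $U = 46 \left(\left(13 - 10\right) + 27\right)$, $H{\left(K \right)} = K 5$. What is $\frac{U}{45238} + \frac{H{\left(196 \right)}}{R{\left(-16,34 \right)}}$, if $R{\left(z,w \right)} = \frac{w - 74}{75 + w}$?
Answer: $- \frac{120806699}{45238} \approx -2670.5$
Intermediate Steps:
$R{\left(z,w \right)} = \frac{-74 + w}{75 + w}$
$H{\left(K \right)} = 5 K$
$U = 1380$ ($U = 46 \left(3 + 27\right) = 46 \cdot 30 = 1380$)
$\frac{U}{45238} + \frac{H{\left(196 \right)}}{R{\left(-16,34 \right)}} = \frac{1380}{45238} + \frac{5 \cdot 196}{\frac{1}{75 + 34} \left(-74 + 34\right)} = 1380 \cdot \frac{1}{45238} + \frac{980}{\frac{1}{109} \left(-40\right)} = \frac{690}{22619} + \frac{980}{\frac{1}{109} \left(-40\right)} = \frac{690}{22619} + \frac{980}{- \frac{40}{109}} = \frac{690}{22619} + 980 \left(- \frac{109}{40}\right) = \frac{690}{22619} - \frac{5341}{2} = - \frac{120806699}{45238}$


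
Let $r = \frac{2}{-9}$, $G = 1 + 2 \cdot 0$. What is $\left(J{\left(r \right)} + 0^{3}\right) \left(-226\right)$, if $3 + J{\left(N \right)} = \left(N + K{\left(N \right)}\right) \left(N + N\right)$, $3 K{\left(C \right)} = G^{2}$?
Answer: $\frac{55822}{81} \approx 689.16$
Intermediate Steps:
$G = 1$ ($G = 1 + 0 = 1$)
$r = - \frac{2}{9}$ ($r = 2 \left(- \frac{1}{9}\right) = - \frac{2}{9} \approx -0.22222$)
$K{\left(C \right)} = \frac{1}{3}$ ($K{\left(C \right)} = \frac{1^{2}}{3} = \frac{1}{3} \cdot 1 = \frac{1}{3}$)
$J{\left(N \right)} = -3 + 2 N \left(\frac{1}{3} + N\right)$ ($J{\left(N \right)} = -3 + \left(N + \frac{1}{3}\right) \left(N + N\right) = -3 + \left(\frac{1}{3} + N\right) 2 N = -3 + 2 N \left(\frac{1}{3} + N\right)$)
$\left(J{\left(r \right)} + 0^{3}\right) \left(-226\right) = \left(\left(-3 + 2 \left(- \frac{2}{9}\right)^{2} + \frac{2}{3} \left(- \frac{2}{9}\right)\right) + 0^{3}\right) \left(-226\right) = \left(\left(-3 + 2 \cdot \frac{4}{81} - \frac{4}{27}\right) + 0\right) \left(-226\right) = \left(\left(-3 + \frac{8}{81} - \frac{4}{27}\right) + 0\right) \left(-226\right) = \left(- \frac{247}{81} + 0\right) \left(-226\right) = \left(- \frac{247}{81}\right) \left(-226\right) = \frac{55822}{81}$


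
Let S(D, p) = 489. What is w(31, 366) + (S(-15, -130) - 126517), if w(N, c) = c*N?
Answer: -114682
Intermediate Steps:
w(N, c) = N*c
w(31, 366) + (S(-15, -130) - 126517) = 31*366 + (489 - 126517) = 11346 - 126028 = -114682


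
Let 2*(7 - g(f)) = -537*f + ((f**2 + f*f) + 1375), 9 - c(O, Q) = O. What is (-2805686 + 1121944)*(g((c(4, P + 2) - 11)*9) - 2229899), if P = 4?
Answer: 3785042755419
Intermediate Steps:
c(O, Q) = 9 - O
g(f) = -1361/2 - f**2 + 537*f/2 (g(f) = 7 - (-537*f + ((f**2 + f*f) + 1375))/2 = 7 - (-537*f + ((f**2 + f**2) + 1375))/2 = 7 - (-537*f + (2*f**2 + 1375))/2 = 7 - (-537*f + (1375 + 2*f**2))/2 = 7 - (1375 - 537*f + 2*f**2)/2 = 7 + (-1375/2 - f**2 + 537*f/2) = -1361/2 - f**2 + 537*f/2)
(-2805686 + 1121944)*(g((c(4, P + 2) - 11)*9) - 2229899) = (-2805686 + 1121944)*((-1361/2 - (((9 - 1*4) - 11)*9)**2 + 537*(((9 - 1*4) - 11)*9)/2) - 2229899) = -1683742*((-1361/2 - (((9 - 4) - 11)*9)**2 + 537*(((9 - 4) - 11)*9)/2) - 2229899) = -1683742*((-1361/2 - ((5 - 11)*9)**2 + 537*((5 - 11)*9)/2) - 2229899) = -1683742*((-1361/2 - (-6*9)**2 + 537*(-6*9)/2) - 2229899) = -1683742*((-1361/2 - 1*(-54)**2 + (537/2)*(-54)) - 2229899) = -1683742*((-1361/2 - 1*2916 - 14499) - 2229899) = -1683742*((-1361/2 - 2916 - 14499) - 2229899) = -1683742*(-36191/2 - 2229899) = -1683742*(-4495989/2) = 3785042755419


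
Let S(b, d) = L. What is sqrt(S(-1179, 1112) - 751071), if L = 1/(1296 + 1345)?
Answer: I*sqrt(5238630844910)/2641 ≈ 866.64*I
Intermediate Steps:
L = 1/2641 ≈ 0.00037864
S(b, d) = 1/2641
sqrt(S(-1179, 1112) - 751071) = sqrt(1/2641 - 751071) = sqrt(-1983578510/2641) = I*sqrt(5238630844910)/2641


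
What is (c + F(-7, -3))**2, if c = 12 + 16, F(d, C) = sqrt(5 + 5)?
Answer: (28 + sqrt(10))**2 ≈ 971.09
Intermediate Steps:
F(d, C) = sqrt(10)
c = 28
(c + F(-7, -3))**2 = (28 + sqrt(10))**2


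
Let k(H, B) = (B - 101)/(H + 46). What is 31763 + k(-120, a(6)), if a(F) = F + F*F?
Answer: 2350521/74 ≈ 31764.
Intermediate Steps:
a(F) = F + F²
k(H, B) = (-101 + B)/(46 + H)
31763 + k(-120, a(6)) = 31763 + (-101 + 6*(1 + 6))/(46 - 120) = 31763 + (-101 + 6*7)/(-74) = 31763 - (-101 + 42)/74 = 31763 - 1/74*(-59) = 31763 + 59/74 = 2350521/74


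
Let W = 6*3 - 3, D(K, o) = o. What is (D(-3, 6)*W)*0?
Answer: 0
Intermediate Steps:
W = 15 (W = 18 - 3 = 15)
(D(-3, 6)*W)*0 = (6*15)*0 = 90*0 = 0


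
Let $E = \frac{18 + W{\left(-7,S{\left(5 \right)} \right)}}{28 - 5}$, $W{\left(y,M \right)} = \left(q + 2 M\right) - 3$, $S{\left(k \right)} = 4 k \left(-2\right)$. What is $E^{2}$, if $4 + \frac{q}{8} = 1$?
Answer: $\frac{7921}{529} \approx 14.974$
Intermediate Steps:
$q = -24$ ($q = -32 + 8 \cdot 1 = -32 + 8 = -24$)
$S{\left(k \right)} = - 8 k$
$W{\left(y,M \right)} = -27 + 2 M$ ($W{\left(y,M \right)} = \left(-24 + 2 M\right) - 3 = -27 + 2 M$)
$E = - \frac{89}{23}$ ($E = \frac{18 + \left(-27 + 2 \left(\left(-8\right) 5\right)\right)}{28 - 5} = \frac{18 + \left(-27 + 2 \left(-40\right)\right)}{23} = \left(18 - 107\right) \frac{1}{23} = \left(-89\right) \frac{1}{23} = - \frac{89}{23} \approx -3.8696$)
$E^{2} = \left(- \frac{89}{23}\right)^{2} = \frac{7921}{529}$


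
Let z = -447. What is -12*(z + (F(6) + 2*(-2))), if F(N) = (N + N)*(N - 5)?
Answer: 5268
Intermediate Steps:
F(N) = 2*N*(-5 + N) (F(N) = (2*N)*(-5 + N) = 2*N*(-5 + N))
-12*(z + (F(6) + 2*(-2))) = -12*(-447 + (2*6*(-5 + 6) + 2*(-2))) = -12*(-447 + (2*6*1 - 4)) = -12*(-447 + (12 - 4)) = -12*(-447 + 8) = -12*(-439) = 5268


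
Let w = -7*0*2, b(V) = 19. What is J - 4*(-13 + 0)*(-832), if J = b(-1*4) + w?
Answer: -43245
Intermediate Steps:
w = 0 (w = 0*2 = 0)
J = 19 (J = 19 + 0 = 19)
J - 4*(-13 + 0)*(-832) = 19 - 4*(-13 + 0)*(-832) = 19 - 4*(-13)*(-832) = 19 + 52*(-832) = 19 - 43264 = -43245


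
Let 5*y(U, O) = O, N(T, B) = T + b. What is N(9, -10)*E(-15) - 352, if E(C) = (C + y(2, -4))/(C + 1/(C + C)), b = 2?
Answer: -13958/41 ≈ -340.44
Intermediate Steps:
N(T, B) = 2 + T (N(T, B) = T + 2 = 2 + T)
y(U, O) = O/5
E(C) = (-⅘ + C)/(C + 1/(2*C)) (E(C) = (C + (⅕)*(-4))/(C + 1/(C + C)) = (C - ⅘)/(C + 1/(2*C)) = (-⅘ + C)/(C + 1/(2*C)))
N(9, -10)*E(-15) - 352 = (2 + 9)*((⅖)*(-15)*(-4 + 5*(-15))/(1 + 2*(-15)²)) - 352 = 11*((⅖)*(-15)*(-4 - 75)/(1 + 2*225)) - 352 = 11*((⅖)*(-15)*(-79)/(1 + 450)) - 352 = 11*((⅖)*(-15)*(-79)/451) - 352 = 11*((⅖)*(-15)*(1/451)*(-79)) - 352 = 11*(474/451) - 352 = 474/41 - 352 = -13958/41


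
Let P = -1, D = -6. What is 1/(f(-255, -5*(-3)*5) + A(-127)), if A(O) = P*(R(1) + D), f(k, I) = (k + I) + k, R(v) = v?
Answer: -1/430 ≈ -0.0023256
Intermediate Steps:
f(k, I) = I + 2*k (f(k, I) = (I + k) + k = I + 2*k)
A(O) = 5 (A(O) = -(1 - 6) = -1*(-5) = 5)
1/(f(-255, -5*(-3)*5) + A(-127)) = 1/((-5*(-3)*5 + 2*(-255)) + 5) = 1/((15*5 - 510) + 5) = 1/((75 - 510) + 5) = 1/(-435 + 5) = 1/(-430) = -1/430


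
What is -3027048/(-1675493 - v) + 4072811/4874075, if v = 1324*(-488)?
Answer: 6315511080197/1672426732525 ≈ 3.7763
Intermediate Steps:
v = -646112
-3027048/(-1675493 - v) + 4072811/4874075 = -3027048/(-1675493 - 1*(-646112)) + 4072811/4874075 = -3027048/(-1675493 + 646112) + 4072811*(1/4874075) = -3027048/(-1029381) + 4072811/4874075 = -3027048*(-1/1029381) + 4072811/4874075 = 1009016/343127 + 4072811/4874075 = 6315511080197/1672426732525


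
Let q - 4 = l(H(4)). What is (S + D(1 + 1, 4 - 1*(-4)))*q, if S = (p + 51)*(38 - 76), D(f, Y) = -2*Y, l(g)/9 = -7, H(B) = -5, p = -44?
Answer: 16638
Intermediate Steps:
l(g) = -63 (l(g) = 9*(-7) = -63)
q = -59 (q = 4 - 63 = -59)
S = -266 (S = (-44 + 51)*(38 - 76) = 7*(-38) = -266)
(S + D(1 + 1, 4 - 1*(-4)))*q = (-266 - 2*(4 - 1*(-4)))*(-59) = (-266 - 2*(4 + 4))*(-59) = (-266 - 2*8)*(-59) = (-266 - 16)*(-59) = -282*(-59) = 16638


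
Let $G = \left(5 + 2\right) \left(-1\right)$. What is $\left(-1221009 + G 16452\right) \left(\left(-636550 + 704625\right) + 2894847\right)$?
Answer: $-3958976377506$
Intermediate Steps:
$G = -7$ ($G = 7 \left(-1\right) = -7$)
$\left(-1221009 + G 16452\right) \left(\left(-636550 + 704625\right) + 2894847\right) = \left(-1221009 - 115164\right) \left(\left(-636550 + 704625\right) + 2894847\right) = \left(-1221009 - 115164\right) \left(68075 + 2894847\right) = \left(-1336173\right) 2962922 = -3958976377506$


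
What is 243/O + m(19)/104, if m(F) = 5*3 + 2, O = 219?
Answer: 9665/7592 ≈ 1.2731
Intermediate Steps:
m(F) = 17 (m(F) = 15 + 2 = 17)
243/O + m(19)/104 = 243/219 + 17/104 = 243*(1/219) + 17*(1/104) = 81/73 + 17/104 = 9665/7592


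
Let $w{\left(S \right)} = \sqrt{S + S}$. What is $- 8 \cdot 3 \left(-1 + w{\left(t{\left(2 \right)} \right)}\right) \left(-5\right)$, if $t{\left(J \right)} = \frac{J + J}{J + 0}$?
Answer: $120$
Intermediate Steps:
$t{\left(J \right)} = 2$ ($t{\left(J \right)} = \frac{2 J}{J} = 2$)
$w{\left(S \right)} = \sqrt{2} \sqrt{S}$ ($w{\left(S \right)} = \sqrt{2 S} = \sqrt{2} \sqrt{S}$)
$- 8 \cdot 3 \left(-1 + w{\left(t{\left(2 \right)} \right)}\right) \left(-5\right) = - 8 \cdot 3 \left(-1 + \sqrt{2} \sqrt{2}\right) \left(-5\right) = - 8 \cdot 3 \left(-1 + 2\right) \left(-5\right) = - 8 \cdot 3 \cdot 1 \left(-5\right) = \left(-8\right) 3 \left(-5\right) = \left(-24\right) \left(-5\right) = 120$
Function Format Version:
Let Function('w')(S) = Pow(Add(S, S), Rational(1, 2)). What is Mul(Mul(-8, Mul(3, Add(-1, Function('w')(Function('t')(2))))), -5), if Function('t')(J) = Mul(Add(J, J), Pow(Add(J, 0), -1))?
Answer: 120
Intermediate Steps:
Function('t')(J) = 2 (Function('t')(J) = Mul(Mul(2, J), Pow(J, -1)) = 2)
Function('w')(S) = Mul(Pow(2, Rational(1, 2)), Pow(S, Rational(1, 2))) (Function('w')(S) = Pow(Mul(2, S), Rational(1, 2)) = Mul(Pow(2, Rational(1, 2)), Pow(S, Rational(1, 2))))
Mul(Mul(-8, Mul(3, Add(-1, Function('w')(Function('t')(2))))), -5) = Mul(Mul(-8, Mul(3, Add(-1, Mul(Pow(2, Rational(1, 2)), Pow(2, Rational(1, 2)))))), -5) = Mul(Mul(-8, Mul(3, Add(-1, 2))), -5) = Mul(Mul(-8, Mul(3, 1)), -5) = Mul(Mul(-8, 3), -5) = Mul(-24, -5) = 120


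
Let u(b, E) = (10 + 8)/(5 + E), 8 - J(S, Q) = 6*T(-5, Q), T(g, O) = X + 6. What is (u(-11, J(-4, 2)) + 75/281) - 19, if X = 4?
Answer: -252466/13207 ≈ -19.116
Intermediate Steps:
T(g, O) = 10 (T(g, O) = 4 + 6 = 10)
J(S, Q) = -52 (J(S, Q) = 8 - 6*10 = 8 - 1*60 = 8 - 60 = -52)
u(b, E) = 18/(5 + E)
(u(-11, J(-4, 2)) + 75/281) - 19 = (18/(5 - 52) + 75/281) - 19 = (18/(-47) + 75*(1/281)) - 19 = (18*(-1/47) + 75/281) - 19 = (-18/47 + 75/281) - 19 = -1533/13207 - 19 = -252466/13207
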